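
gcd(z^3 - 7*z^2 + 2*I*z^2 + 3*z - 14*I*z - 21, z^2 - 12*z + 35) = z - 7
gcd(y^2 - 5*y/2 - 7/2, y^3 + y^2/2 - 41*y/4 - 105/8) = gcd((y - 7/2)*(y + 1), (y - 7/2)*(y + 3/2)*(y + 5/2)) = y - 7/2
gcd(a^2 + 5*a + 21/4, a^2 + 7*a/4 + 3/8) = a + 3/2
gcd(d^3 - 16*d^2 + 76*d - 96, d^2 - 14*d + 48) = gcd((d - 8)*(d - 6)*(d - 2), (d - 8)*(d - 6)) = d^2 - 14*d + 48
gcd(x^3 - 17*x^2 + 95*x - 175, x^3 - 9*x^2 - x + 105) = x^2 - 12*x + 35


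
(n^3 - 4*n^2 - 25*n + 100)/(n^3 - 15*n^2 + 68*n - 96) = (n^2 - 25)/(n^2 - 11*n + 24)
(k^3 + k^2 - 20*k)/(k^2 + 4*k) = (k^2 + k - 20)/(k + 4)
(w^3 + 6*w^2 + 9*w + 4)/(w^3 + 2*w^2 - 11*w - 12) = (w + 1)/(w - 3)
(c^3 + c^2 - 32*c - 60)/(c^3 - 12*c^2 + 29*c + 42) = (c^2 + 7*c + 10)/(c^2 - 6*c - 7)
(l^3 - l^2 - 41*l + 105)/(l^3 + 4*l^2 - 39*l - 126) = (l^2 - 8*l + 15)/(l^2 - 3*l - 18)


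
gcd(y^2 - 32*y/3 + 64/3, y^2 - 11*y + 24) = y - 8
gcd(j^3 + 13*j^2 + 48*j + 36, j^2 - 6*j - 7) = j + 1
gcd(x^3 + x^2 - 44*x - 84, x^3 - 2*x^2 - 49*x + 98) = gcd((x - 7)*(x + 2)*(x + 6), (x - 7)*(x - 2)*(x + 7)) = x - 7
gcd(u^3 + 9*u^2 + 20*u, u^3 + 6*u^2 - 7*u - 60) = u^2 + 9*u + 20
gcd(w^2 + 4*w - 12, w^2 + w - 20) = 1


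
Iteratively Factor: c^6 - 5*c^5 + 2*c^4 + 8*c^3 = (c)*(c^5 - 5*c^4 + 2*c^3 + 8*c^2) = c*(c - 4)*(c^4 - c^3 - 2*c^2) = c*(c - 4)*(c + 1)*(c^3 - 2*c^2) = c^2*(c - 4)*(c + 1)*(c^2 - 2*c) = c^2*(c - 4)*(c - 2)*(c + 1)*(c)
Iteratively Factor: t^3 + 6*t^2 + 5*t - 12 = (t - 1)*(t^2 + 7*t + 12) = (t - 1)*(t + 3)*(t + 4)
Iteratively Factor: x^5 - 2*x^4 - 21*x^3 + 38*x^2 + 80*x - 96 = (x + 2)*(x^4 - 4*x^3 - 13*x^2 + 64*x - 48) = (x - 4)*(x + 2)*(x^3 - 13*x + 12) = (x - 4)*(x - 1)*(x + 2)*(x^2 + x - 12) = (x - 4)*(x - 3)*(x - 1)*(x + 2)*(x + 4)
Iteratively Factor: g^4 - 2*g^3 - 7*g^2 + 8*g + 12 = (g + 1)*(g^3 - 3*g^2 - 4*g + 12) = (g - 3)*(g + 1)*(g^2 - 4) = (g - 3)*(g - 2)*(g + 1)*(g + 2)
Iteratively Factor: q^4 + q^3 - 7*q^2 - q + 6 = (q - 1)*(q^3 + 2*q^2 - 5*q - 6) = (q - 2)*(q - 1)*(q^2 + 4*q + 3) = (q - 2)*(q - 1)*(q + 3)*(q + 1)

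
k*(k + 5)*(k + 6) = k^3 + 11*k^2 + 30*k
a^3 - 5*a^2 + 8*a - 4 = (a - 2)^2*(a - 1)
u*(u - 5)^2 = u^3 - 10*u^2 + 25*u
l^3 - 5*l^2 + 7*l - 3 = (l - 3)*(l - 1)^2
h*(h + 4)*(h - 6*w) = h^3 - 6*h^2*w + 4*h^2 - 24*h*w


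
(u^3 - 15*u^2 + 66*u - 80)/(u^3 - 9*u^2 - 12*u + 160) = (u - 2)/(u + 4)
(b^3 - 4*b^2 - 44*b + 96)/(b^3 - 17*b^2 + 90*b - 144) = (b^2 + 4*b - 12)/(b^2 - 9*b + 18)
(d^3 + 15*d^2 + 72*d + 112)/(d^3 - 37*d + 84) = (d^2 + 8*d + 16)/(d^2 - 7*d + 12)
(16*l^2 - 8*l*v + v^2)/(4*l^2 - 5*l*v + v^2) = (-4*l + v)/(-l + v)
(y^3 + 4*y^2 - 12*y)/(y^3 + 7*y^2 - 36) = y/(y + 3)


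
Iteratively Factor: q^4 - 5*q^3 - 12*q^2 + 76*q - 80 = (q - 2)*(q^3 - 3*q^2 - 18*q + 40) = (q - 2)^2*(q^2 - q - 20) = (q - 5)*(q - 2)^2*(q + 4)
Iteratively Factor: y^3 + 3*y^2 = (y)*(y^2 + 3*y) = y^2*(y + 3)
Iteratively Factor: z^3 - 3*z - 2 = (z - 2)*(z^2 + 2*z + 1) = (z - 2)*(z + 1)*(z + 1)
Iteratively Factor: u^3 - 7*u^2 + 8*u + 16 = (u + 1)*(u^2 - 8*u + 16) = (u - 4)*(u + 1)*(u - 4)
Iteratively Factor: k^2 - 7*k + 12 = (k - 4)*(k - 3)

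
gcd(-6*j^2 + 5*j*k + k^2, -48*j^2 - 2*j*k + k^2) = 6*j + k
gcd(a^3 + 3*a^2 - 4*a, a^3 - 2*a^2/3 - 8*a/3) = a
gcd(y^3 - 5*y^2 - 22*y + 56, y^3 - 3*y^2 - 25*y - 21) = y - 7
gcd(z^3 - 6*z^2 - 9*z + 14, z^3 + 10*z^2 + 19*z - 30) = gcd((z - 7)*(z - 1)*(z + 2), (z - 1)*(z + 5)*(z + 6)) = z - 1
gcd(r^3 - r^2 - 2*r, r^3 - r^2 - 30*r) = r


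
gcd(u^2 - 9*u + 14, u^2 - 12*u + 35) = u - 7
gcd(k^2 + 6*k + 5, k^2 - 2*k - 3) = k + 1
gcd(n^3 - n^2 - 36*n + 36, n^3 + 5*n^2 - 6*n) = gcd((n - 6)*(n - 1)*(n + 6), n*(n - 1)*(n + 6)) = n^2 + 5*n - 6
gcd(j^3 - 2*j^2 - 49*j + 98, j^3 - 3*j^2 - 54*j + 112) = j^2 + 5*j - 14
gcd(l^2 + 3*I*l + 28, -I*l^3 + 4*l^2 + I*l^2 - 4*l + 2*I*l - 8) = 1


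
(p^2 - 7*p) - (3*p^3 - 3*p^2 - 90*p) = -3*p^3 + 4*p^2 + 83*p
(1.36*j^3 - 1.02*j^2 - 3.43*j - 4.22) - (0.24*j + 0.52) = 1.36*j^3 - 1.02*j^2 - 3.67*j - 4.74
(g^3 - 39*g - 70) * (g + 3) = g^4 + 3*g^3 - 39*g^2 - 187*g - 210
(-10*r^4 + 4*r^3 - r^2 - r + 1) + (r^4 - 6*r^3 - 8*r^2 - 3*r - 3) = -9*r^4 - 2*r^3 - 9*r^2 - 4*r - 2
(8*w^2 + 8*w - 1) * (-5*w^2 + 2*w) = -40*w^4 - 24*w^3 + 21*w^2 - 2*w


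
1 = 1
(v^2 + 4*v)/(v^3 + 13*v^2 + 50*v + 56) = v/(v^2 + 9*v + 14)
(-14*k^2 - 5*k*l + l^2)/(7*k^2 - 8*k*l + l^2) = (-2*k - l)/(k - l)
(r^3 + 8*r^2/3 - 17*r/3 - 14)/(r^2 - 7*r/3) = r + 5 + 6/r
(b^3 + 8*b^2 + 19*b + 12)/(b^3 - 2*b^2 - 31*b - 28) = (b + 3)/(b - 7)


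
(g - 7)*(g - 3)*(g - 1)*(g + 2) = g^4 - 9*g^3 + 9*g^2 + 41*g - 42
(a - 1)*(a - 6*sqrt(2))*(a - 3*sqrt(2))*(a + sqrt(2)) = a^4 - 8*sqrt(2)*a^3 - a^3 + 8*sqrt(2)*a^2 + 18*a^2 - 18*a + 36*sqrt(2)*a - 36*sqrt(2)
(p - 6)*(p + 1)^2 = p^3 - 4*p^2 - 11*p - 6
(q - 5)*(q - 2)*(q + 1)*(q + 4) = q^4 - 2*q^3 - 21*q^2 + 22*q + 40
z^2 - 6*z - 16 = (z - 8)*(z + 2)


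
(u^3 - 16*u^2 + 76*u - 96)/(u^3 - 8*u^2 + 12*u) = (u - 8)/u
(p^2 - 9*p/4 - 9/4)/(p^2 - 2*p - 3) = (p + 3/4)/(p + 1)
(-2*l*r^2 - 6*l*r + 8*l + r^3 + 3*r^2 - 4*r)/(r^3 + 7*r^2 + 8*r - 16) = (-2*l + r)/(r + 4)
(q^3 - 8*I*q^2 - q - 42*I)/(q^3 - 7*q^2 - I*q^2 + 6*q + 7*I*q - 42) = (q - 7*I)/(q - 7)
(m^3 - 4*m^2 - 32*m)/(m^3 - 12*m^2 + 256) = m/(m - 8)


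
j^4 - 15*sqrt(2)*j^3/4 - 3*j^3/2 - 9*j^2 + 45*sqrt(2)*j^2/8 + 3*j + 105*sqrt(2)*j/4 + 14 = (j - 7/2)*(j - 4*sqrt(2))*(sqrt(2)*j/2 + sqrt(2))*(sqrt(2)*j + 1/2)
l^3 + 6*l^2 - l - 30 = (l - 2)*(l + 3)*(l + 5)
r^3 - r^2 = r^2*(r - 1)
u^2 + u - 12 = (u - 3)*(u + 4)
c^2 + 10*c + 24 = (c + 4)*(c + 6)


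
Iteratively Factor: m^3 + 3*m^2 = (m)*(m^2 + 3*m) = m^2*(m + 3)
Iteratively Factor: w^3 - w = (w)*(w^2 - 1) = w*(w - 1)*(w + 1)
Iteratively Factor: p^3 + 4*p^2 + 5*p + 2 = (p + 1)*(p^2 + 3*p + 2) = (p + 1)*(p + 2)*(p + 1)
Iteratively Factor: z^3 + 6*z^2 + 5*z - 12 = (z - 1)*(z^2 + 7*z + 12) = (z - 1)*(z + 4)*(z + 3)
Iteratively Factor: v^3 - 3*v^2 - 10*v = (v + 2)*(v^2 - 5*v) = (v - 5)*(v + 2)*(v)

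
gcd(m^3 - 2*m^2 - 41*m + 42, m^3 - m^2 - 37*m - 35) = m - 7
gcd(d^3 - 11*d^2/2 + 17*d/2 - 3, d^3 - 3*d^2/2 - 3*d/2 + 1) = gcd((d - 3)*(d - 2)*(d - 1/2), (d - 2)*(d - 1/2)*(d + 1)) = d^2 - 5*d/2 + 1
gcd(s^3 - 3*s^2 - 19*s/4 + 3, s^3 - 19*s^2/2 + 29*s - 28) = s - 4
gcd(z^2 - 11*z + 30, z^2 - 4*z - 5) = z - 5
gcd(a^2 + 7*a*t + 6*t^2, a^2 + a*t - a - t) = a + t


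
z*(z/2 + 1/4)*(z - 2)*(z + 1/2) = z^4/2 - z^3/2 - 7*z^2/8 - z/4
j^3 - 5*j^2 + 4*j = j*(j - 4)*(j - 1)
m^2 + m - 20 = (m - 4)*(m + 5)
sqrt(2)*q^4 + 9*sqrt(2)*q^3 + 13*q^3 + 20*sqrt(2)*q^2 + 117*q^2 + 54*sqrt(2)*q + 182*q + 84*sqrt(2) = (q + 2)*(q + 7)*(q + 6*sqrt(2))*(sqrt(2)*q + 1)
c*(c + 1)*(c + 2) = c^3 + 3*c^2 + 2*c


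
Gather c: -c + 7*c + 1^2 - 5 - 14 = 6*c - 18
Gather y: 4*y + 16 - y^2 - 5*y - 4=-y^2 - y + 12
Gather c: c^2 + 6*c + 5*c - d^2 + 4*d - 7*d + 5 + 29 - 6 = c^2 + 11*c - d^2 - 3*d + 28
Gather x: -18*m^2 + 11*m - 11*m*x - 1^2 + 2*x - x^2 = -18*m^2 + 11*m - x^2 + x*(2 - 11*m) - 1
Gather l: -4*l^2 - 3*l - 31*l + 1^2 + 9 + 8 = -4*l^2 - 34*l + 18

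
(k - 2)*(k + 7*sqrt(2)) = k^2 - 2*k + 7*sqrt(2)*k - 14*sqrt(2)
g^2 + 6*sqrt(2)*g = g*(g + 6*sqrt(2))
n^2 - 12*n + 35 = (n - 7)*(n - 5)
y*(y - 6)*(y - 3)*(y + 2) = y^4 - 7*y^3 + 36*y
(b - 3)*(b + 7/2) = b^2 + b/2 - 21/2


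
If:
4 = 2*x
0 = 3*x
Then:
No Solution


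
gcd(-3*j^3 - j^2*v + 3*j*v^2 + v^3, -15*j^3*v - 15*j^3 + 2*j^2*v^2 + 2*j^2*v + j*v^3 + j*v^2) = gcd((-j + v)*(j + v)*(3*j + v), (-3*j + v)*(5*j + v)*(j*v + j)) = 1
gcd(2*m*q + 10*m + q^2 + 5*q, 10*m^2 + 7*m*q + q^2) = 2*m + q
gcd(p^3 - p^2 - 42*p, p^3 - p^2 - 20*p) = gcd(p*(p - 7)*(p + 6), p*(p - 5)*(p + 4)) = p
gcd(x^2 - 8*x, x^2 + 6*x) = x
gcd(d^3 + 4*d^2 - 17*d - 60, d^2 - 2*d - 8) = d - 4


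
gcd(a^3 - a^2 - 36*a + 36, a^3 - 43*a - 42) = a + 6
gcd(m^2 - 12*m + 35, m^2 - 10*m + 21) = m - 7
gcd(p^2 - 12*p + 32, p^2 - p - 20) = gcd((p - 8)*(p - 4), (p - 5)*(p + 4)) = 1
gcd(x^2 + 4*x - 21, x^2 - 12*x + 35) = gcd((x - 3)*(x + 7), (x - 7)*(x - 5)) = 1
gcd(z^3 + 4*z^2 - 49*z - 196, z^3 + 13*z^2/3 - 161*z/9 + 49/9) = z + 7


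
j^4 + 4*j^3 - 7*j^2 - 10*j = j*(j - 2)*(j + 1)*(j + 5)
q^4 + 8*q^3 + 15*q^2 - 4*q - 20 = (q - 1)*(q + 2)^2*(q + 5)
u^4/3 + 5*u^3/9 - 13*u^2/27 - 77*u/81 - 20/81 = (u/3 + 1/3)*(u - 4/3)*(u + 1/3)*(u + 5/3)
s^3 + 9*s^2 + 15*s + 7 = (s + 1)^2*(s + 7)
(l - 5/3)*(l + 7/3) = l^2 + 2*l/3 - 35/9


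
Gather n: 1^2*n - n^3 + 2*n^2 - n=-n^3 + 2*n^2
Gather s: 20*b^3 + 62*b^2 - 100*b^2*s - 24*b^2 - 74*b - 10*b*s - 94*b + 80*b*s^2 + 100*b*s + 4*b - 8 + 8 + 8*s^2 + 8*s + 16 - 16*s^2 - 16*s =20*b^3 + 38*b^2 - 164*b + s^2*(80*b - 8) + s*(-100*b^2 + 90*b - 8) + 16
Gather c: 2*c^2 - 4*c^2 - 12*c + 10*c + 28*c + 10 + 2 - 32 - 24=-2*c^2 + 26*c - 44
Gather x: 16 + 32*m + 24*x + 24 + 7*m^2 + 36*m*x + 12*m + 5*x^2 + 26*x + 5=7*m^2 + 44*m + 5*x^2 + x*(36*m + 50) + 45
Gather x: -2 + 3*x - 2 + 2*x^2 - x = 2*x^2 + 2*x - 4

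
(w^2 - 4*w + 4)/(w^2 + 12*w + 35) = (w^2 - 4*w + 4)/(w^2 + 12*w + 35)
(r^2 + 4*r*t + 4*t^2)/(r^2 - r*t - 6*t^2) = (r + 2*t)/(r - 3*t)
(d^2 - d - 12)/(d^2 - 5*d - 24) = (d - 4)/(d - 8)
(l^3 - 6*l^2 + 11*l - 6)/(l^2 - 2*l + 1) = (l^2 - 5*l + 6)/(l - 1)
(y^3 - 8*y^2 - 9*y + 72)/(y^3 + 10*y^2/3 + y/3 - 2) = 3*(y^2 - 11*y + 24)/(3*y^2 + y - 2)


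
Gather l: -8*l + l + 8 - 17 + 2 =-7*l - 7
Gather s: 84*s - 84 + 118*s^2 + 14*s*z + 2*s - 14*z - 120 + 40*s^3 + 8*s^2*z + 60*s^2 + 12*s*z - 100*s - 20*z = 40*s^3 + s^2*(8*z + 178) + s*(26*z - 14) - 34*z - 204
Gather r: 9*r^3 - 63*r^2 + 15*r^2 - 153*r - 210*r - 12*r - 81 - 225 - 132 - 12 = 9*r^3 - 48*r^2 - 375*r - 450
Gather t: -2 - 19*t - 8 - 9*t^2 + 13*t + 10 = -9*t^2 - 6*t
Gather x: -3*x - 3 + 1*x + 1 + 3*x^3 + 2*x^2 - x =3*x^3 + 2*x^2 - 3*x - 2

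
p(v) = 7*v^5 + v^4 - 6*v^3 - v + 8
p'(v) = 35*v^4 + 4*v^3 - 18*v^2 - 1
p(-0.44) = 8.87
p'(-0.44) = -3.51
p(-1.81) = -79.86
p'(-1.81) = 291.96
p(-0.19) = 8.23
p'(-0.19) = -1.63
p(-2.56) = -615.49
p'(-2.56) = 1317.16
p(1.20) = 15.92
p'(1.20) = 52.57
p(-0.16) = 8.18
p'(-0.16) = -1.45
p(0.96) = 8.29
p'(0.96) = 15.68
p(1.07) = 10.71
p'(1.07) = 29.17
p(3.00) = 1625.00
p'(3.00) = 2780.00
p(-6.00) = -51826.00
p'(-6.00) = 43847.00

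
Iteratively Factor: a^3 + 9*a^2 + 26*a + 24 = (a + 4)*(a^2 + 5*a + 6) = (a + 3)*(a + 4)*(a + 2)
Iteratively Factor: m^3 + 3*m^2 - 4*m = (m + 4)*(m^2 - m) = (m - 1)*(m + 4)*(m)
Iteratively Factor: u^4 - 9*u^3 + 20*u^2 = (u)*(u^3 - 9*u^2 + 20*u) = u^2*(u^2 - 9*u + 20) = u^2*(u - 4)*(u - 5)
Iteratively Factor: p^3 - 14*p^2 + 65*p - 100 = (p - 5)*(p^2 - 9*p + 20) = (p - 5)*(p - 4)*(p - 5)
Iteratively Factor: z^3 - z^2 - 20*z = (z - 5)*(z^2 + 4*z) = (z - 5)*(z + 4)*(z)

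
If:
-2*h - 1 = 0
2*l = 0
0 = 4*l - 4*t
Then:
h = -1/2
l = 0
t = 0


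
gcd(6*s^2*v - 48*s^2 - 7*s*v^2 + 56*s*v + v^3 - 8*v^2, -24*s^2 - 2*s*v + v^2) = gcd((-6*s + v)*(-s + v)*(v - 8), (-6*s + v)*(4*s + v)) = 6*s - v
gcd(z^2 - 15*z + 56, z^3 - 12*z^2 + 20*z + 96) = z - 8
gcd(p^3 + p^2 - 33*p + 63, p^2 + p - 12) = p - 3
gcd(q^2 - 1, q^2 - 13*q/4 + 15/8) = 1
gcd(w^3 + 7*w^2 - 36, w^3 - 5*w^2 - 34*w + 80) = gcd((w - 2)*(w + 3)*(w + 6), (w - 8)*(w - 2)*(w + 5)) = w - 2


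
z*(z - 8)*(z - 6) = z^3 - 14*z^2 + 48*z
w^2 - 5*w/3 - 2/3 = (w - 2)*(w + 1/3)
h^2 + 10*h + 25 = (h + 5)^2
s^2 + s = s*(s + 1)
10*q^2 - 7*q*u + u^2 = (-5*q + u)*(-2*q + u)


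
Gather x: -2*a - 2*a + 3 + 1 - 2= 2 - 4*a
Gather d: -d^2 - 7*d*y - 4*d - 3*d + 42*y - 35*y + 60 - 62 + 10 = -d^2 + d*(-7*y - 7) + 7*y + 8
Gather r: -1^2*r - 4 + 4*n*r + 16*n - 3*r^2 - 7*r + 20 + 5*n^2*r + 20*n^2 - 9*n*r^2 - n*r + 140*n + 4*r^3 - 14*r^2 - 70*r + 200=20*n^2 + 156*n + 4*r^3 + r^2*(-9*n - 17) + r*(5*n^2 + 3*n - 78) + 216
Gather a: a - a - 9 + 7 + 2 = 0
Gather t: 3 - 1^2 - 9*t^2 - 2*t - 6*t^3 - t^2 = -6*t^3 - 10*t^2 - 2*t + 2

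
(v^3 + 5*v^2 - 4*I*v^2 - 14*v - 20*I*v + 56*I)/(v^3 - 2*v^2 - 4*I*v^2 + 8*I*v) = (v + 7)/v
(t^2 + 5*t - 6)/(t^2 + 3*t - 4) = (t + 6)/(t + 4)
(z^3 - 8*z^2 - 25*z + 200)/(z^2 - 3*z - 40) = z - 5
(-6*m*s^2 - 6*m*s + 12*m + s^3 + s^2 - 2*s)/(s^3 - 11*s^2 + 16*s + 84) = (-6*m*s + 6*m + s^2 - s)/(s^2 - 13*s + 42)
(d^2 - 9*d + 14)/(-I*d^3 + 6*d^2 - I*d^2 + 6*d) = (-d^2 + 9*d - 14)/(d*(I*d^2 - 6*d + I*d - 6))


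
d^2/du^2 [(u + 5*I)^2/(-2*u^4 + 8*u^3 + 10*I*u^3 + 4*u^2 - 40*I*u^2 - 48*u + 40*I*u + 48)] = (-3*u^6 - 45*I*u^5 + u^4*(-131 + 120*I) + u^3*(-80 - 1005*I) + u^2*(-3972 + 3360*I) + u*(7856 + 3420*I) - 544 - 4440*I)/(u^10 + u^9*(-8 - 15*I) + u^8*(-69 + 120*I) + u^7*(712 - 55*I) + u^6*(-1658 - 1960*I) + u^5*(-1488 + 6540*I) + u^4*(11688 - 5440*I) + u^3*(-16128 - 8080*I) + u^2*(3744 + 17280*I) + u*(6912 - 8640*I) - 3456)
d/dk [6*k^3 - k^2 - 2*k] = 18*k^2 - 2*k - 2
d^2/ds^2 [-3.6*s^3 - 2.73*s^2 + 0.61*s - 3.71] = -21.6*s - 5.46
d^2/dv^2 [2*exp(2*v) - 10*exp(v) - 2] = (8*exp(v) - 10)*exp(v)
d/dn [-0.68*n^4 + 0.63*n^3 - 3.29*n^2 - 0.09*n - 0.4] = -2.72*n^3 + 1.89*n^2 - 6.58*n - 0.09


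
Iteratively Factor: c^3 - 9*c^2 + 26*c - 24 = (c - 3)*(c^2 - 6*c + 8) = (c - 4)*(c - 3)*(c - 2)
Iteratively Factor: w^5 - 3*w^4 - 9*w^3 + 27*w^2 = (w - 3)*(w^4 - 9*w^2) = (w - 3)*(w + 3)*(w^3 - 3*w^2) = (w - 3)^2*(w + 3)*(w^2) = w*(w - 3)^2*(w + 3)*(w)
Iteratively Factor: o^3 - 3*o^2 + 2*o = (o)*(o^2 - 3*o + 2) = o*(o - 2)*(o - 1)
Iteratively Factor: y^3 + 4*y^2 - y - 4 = (y + 1)*(y^2 + 3*y - 4) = (y + 1)*(y + 4)*(y - 1)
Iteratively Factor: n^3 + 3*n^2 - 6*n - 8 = (n + 4)*(n^2 - n - 2) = (n - 2)*(n + 4)*(n + 1)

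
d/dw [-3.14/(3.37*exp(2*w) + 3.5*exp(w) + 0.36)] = (21.1636*exp(w) + 10.99)*exp(w)/(3.37*exp(2*w) + 3.5*exp(w) + 0.36)^2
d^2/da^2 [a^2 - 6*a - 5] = 2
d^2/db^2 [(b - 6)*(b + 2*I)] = 2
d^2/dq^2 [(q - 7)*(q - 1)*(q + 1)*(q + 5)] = 12*q^2 - 12*q - 72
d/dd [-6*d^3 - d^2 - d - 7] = -18*d^2 - 2*d - 1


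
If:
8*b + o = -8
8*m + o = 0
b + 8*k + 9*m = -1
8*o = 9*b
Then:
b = -64/73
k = -45/292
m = 9/73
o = -72/73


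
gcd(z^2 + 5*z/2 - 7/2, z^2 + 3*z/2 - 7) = z + 7/2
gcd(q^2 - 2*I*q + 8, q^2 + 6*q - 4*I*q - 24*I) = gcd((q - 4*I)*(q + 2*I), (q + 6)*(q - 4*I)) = q - 4*I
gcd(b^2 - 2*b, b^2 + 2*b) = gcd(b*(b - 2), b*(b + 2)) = b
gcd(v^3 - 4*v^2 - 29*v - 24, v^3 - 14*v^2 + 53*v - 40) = v - 8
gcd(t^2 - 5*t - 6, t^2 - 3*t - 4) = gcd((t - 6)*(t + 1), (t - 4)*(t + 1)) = t + 1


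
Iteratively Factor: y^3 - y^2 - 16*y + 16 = (y - 4)*(y^2 + 3*y - 4) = (y - 4)*(y - 1)*(y + 4)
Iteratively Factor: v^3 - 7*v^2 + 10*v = (v - 5)*(v^2 - 2*v) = v*(v - 5)*(v - 2)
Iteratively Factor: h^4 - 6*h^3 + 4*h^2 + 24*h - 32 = (h - 4)*(h^3 - 2*h^2 - 4*h + 8) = (h - 4)*(h - 2)*(h^2 - 4) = (h - 4)*(h - 2)^2*(h + 2)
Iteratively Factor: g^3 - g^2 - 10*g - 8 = (g - 4)*(g^2 + 3*g + 2) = (g - 4)*(g + 1)*(g + 2)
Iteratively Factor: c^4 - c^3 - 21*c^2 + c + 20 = (c - 1)*(c^3 - 21*c - 20) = (c - 5)*(c - 1)*(c^2 + 5*c + 4) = (c - 5)*(c - 1)*(c + 4)*(c + 1)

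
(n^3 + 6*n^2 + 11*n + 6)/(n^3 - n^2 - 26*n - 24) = (n^2 + 5*n + 6)/(n^2 - 2*n - 24)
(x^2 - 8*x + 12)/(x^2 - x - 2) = (x - 6)/(x + 1)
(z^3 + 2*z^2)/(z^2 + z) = z*(z + 2)/(z + 1)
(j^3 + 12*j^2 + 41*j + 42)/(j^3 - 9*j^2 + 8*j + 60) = (j^2 + 10*j + 21)/(j^2 - 11*j + 30)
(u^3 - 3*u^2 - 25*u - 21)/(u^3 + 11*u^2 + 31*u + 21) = (u - 7)/(u + 7)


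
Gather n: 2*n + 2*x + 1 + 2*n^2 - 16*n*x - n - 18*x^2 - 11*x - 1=2*n^2 + n*(1 - 16*x) - 18*x^2 - 9*x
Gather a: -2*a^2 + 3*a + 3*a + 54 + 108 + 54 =-2*a^2 + 6*a + 216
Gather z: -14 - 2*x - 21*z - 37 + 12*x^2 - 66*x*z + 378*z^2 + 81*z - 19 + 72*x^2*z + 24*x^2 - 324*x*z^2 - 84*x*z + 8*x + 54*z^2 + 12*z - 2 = 36*x^2 + 6*x + z^2*(432 - 324*x) + z*(72*x^2 - 150*x + 72) - 72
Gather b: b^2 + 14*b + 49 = b^2 + 14*b + 49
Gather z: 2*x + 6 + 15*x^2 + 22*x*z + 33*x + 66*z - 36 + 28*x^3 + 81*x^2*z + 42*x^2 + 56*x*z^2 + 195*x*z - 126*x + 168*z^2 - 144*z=28*x^3 + 57*x^2 - 91*x + z^2*(56*x + 168) + z*(81*x^2 + 217*x - 78) - 30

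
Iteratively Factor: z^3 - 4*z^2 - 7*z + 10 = (z - 1)*(z^2 - 3*z - 10) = (z - 5)*(z - 1)*(z + 2)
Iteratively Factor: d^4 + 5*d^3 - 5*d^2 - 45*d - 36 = (d + 4)*(d^3 + d^2 - 9*d - 9) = (d + 1)*(d + 4)*(d^2 - 9) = (d + 1)*(d + 3)*(d + 4)*(d - 3)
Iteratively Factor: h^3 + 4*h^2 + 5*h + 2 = (h + 1)*(h^2 + 3*h + 2) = (h + 1)*(h + 2)*(h + 1)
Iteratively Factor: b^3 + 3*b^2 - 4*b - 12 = (b - 2)*(b^2 + 5*b + 6) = (b - 2)*(b + 2)*(b + 3)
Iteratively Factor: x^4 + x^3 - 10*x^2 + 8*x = (x - 1)*(x^3 + 2*x^2 - 8*x) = (x - 2)*(x - 1)*(x^2 + 4*x) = (x - 2)*(x - 1)*(x + 4)*(x)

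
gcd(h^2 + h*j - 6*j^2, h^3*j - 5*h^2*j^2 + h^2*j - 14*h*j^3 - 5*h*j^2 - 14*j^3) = 1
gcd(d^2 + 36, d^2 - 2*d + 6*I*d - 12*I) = d + 6*I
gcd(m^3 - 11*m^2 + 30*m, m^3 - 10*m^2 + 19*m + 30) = m^2 - 11*m + 30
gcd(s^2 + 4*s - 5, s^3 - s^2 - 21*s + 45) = s + 5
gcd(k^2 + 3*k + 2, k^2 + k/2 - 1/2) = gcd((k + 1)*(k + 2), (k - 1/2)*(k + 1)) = k + 1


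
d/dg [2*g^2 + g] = 4*g + 1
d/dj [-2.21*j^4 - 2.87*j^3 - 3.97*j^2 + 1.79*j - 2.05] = -8.84*j^3 - 8.61*j^2 - 7.94*j + 1.79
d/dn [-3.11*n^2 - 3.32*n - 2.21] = -6.22*n - 3.32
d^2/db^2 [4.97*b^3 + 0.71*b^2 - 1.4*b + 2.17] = 29.82*b + 1.42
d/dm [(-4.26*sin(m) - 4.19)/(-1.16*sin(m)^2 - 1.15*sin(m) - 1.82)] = (-4.9416*sin(m)^2 - 9.7208*sin(m) + 2.9347)*cos(m)/(1.3456*sin(m)^4 + 2.668*sin(m)^3 + 5.5449*sin(m)^2 + 4.186*sin(m) + 3.3124)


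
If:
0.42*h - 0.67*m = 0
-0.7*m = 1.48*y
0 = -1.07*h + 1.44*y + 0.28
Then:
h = 0.19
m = 0.12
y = -0.06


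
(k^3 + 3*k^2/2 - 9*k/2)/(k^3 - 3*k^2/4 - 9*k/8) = 4*(k + 3)/(4*k + 3)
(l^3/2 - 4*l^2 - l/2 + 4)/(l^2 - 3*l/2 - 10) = (-l^3 + 8*l^2 + l - 8)/(-2*l^2 + 3*l + 20)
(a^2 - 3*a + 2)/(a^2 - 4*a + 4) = (a - 1)/(a - 2)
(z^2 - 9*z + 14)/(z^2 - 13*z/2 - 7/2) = 2*(z - 2)/(2*z + 1)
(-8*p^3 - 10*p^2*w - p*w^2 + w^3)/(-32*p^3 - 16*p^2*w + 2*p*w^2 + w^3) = (p + w)/(4*p + w)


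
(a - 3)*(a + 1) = a^2 - 2*a - 3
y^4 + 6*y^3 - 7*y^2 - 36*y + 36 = (y - 2)*(y - 1)*(y + 3)*(y + 6)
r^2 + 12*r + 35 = (r + 5)*(r + 7)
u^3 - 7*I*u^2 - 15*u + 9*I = (u - 3*I)^2*(u - I)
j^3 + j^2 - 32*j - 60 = (j - 6)*(j + 2)*(j + 5)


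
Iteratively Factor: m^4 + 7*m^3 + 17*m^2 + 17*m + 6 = (m + 2)*(m^3 + 5*m^2 + 7*m + 3) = (m + 1)*(m + 2)*(m^2 + 4*m + 3) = (m + 1)^2*(m + 2)*(m + 3)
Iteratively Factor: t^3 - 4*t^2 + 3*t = (t)*(t^2 - 4*t + 3) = t*(t - 1)*(t - 3)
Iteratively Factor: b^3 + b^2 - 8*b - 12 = (b + 2)*(b^2 - b - 6) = (b + 2)^2*(b - 3)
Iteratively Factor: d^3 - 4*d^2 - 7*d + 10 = (d - 1)*(d^2 - 3*d - 10) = (d - 5)*(d - 1)*(d + 2)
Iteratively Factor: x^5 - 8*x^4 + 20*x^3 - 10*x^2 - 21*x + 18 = (x - 3)*(x^4 - 5*x^3 + 5*x^2 + 5*x - 6) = (x - 3)*(x - 1)*(x^3 - 4*x^2 + x + 6) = (x - 3)*(x - 1)*(x + 1)*(x^2 - 5*x + 6) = (x - 3)*(x - 2)*(x - 1)*(x + 1)*(x - 3)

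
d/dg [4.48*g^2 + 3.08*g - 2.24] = 8.96*g + 3.08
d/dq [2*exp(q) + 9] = 2*exp(q)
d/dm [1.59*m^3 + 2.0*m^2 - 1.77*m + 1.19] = 4.77*m^2 + 4.0*m - 1.77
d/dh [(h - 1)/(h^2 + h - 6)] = (h^2 + h - (h - 1)*(2*h + 1) - 6)/(h^2 + h - 6)^2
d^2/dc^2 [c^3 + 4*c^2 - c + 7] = 6*c + 8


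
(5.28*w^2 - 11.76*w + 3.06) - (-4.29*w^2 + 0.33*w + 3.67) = 9.57*w^2 - 12.09*w - 0.61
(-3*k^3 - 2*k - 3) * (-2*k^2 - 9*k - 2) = 6*k^5 + 27*k^4 + 10*k^3 + 24*k^2 + 31*k + 6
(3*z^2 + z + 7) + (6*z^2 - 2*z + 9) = 9*z^2 - z + 16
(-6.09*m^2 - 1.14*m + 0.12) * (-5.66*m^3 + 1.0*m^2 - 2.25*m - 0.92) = 34.4694*m^5 + 0.3624*m^4 + 11.8833*m^3 + 8.2878*m^2 + 0.7788*m - 0.1104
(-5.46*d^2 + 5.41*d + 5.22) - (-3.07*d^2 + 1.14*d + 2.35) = -2.39*d^2 + 4.27*d + 2.87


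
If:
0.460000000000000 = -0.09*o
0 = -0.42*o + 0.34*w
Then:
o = -5.11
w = -6.31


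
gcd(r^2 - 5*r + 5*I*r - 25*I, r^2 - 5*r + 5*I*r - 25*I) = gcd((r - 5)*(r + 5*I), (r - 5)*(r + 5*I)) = r^2 + r*(-5 + 5*I) - 25*I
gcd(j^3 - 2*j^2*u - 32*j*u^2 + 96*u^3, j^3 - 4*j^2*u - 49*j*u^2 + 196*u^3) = -j + 4*u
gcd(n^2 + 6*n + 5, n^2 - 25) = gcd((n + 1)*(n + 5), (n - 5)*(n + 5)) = n + 5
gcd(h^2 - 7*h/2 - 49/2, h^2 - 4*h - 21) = h - 7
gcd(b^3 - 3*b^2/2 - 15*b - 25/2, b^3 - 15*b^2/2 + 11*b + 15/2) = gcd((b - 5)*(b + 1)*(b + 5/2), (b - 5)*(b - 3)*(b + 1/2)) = b - 5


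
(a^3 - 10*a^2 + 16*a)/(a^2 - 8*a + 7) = a*(a^2 - 10*a + 16)/(a^2 - 8*a + 7)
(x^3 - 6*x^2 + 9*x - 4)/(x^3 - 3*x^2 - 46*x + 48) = (x^2 - 5*x + 4)/(x^2 - 2*x - 48)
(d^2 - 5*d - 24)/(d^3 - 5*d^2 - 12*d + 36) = (d - 8)/(d^2 - 8*d + 12)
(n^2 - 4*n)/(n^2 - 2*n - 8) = n/(n + 2)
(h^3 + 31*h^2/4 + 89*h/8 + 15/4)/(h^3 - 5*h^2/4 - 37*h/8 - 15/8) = (h + 6)/(h - 3)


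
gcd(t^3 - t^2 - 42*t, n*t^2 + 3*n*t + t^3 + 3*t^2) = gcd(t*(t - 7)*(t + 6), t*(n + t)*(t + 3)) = t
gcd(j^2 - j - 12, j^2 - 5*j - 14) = 1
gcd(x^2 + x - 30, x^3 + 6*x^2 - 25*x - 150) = x^2 + x - 30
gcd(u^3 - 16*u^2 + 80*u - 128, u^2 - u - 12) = u - 4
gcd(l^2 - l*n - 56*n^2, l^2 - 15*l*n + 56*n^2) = l - 8*n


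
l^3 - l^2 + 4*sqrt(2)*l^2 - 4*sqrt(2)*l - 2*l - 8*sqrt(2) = (l - 2)*(l + 1)*(l + 4*sqrt(2))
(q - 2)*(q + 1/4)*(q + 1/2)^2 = q^4 - 3*q^3/4 - 2*q^2 - 15*q/16 - 1/8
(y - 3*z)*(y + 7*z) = y^2 + 4*y*z - 21*z^2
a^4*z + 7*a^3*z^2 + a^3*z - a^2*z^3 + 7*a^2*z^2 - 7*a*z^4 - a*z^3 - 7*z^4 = (a - z)*(a + z)*(a + 7*z)*(a*z + z)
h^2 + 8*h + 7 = (h + 1)*(h + 7)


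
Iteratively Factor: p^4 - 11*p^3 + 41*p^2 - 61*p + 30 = (p - 5)*(p^3 - 6*p^2 + 11*p - 6) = (p - 5)*(p - 3)*(p^2 - 3*p + 2) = (p - 5)*(p - 3)*(p - 2)*(p - 1)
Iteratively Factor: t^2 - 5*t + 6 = (t - 2)*(t - 3)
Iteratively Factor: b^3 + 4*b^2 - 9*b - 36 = (b + 3)*(b^2 + b - 12) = (b - 3)*(b + 3)*(b + 4)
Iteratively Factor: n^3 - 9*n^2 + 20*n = (n)*(n^2 - 9*n + 20) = n*(n - 5)*(n - 4)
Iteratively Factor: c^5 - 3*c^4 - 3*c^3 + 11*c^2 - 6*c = (c - 1)*(c^4 - 2*c^3 - 5*c^2 + 6*c) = (c - 1)*(c + 2)*(c^3 - 4*c^2 + 3*c) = c*(c - 1)*(c + 2)*(c^2 - 4*c + 3) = c*(c - 3)*(c - 1)*(c + 2)*(c - 1)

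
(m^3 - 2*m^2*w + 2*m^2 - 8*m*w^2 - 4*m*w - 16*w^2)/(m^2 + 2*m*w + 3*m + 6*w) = (m^2 - 4*m*w + 2*m - 8*w)/(m + 3)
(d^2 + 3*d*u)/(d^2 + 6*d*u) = (d + 3*u)/(d + 6*u)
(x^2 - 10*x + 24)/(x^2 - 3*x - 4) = (x - 6)/(x + 1)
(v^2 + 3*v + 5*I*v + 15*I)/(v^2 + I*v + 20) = (v + 3)/(v - 4*I)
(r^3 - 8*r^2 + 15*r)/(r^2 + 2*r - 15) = r*(r - 5)/(r + 5)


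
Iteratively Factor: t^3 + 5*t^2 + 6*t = (t + 3)*(t^2 + 2*t) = t*(t + 3)*(t + 2)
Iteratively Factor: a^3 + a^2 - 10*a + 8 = (a - 2)*(a^2 + 3*a - 4) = (a - 2)*(a + 4)*(a - 1)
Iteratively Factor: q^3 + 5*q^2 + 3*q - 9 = (q + 3)*(q^2 + 2*q - 3) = (q + 3)^2*(q - 1)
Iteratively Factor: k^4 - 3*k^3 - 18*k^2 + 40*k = (k - 2)*(k^3 - k^2 - 20*k) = (k - 5)*(k - 2)*(k^2 + 4*k) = k*(k - 5)*(k - 2)*(k + 4)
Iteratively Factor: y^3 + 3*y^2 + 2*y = (y + 1)*(y^2 + 2*y) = (y + 1)*(y + 2)*(y)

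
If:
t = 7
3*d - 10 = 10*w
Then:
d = 10*w/3 + 10/3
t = 7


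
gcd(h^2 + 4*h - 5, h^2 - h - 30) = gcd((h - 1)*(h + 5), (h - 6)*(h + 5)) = h + 5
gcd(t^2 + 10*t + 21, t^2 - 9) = t + 3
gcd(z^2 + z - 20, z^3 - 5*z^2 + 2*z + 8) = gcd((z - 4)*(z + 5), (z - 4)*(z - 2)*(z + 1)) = z - 4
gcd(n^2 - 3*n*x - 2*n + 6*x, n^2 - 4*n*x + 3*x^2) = -n + 3*x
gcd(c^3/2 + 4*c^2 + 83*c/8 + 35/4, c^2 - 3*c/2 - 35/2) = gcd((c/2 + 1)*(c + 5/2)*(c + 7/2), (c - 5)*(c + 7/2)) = c + 7/2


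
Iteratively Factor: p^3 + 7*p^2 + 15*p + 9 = (p + 3)*(p^2 + 4*p + 3) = (p + 1)*(p + 3)*(p + 3)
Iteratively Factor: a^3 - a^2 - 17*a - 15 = (a + 1)*(a^2 - 2*a - 15) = (a + 1)*(a + 3)*(a - 5)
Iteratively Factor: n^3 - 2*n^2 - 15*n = (n - 5)*(n^2 + 3*n) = n*(n - 5)*(n + 3)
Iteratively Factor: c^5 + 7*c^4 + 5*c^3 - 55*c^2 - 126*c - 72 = (c + 4)*(c^4 + 3*c^3 - 7*c^2 - 27*c - 18) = (c + 2)*(c + 4)*(c^3 + c^2 - 9*c - 9) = (c + 2)*(c + 3)*(c + 4)*(c^2 - 2*c - 3) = (c - 3)*(c + 2)*(c + 3)*(c + 4)*(c + 1)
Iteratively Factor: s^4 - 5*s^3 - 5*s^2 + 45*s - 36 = (s - 4)*(s^3 - s^2 - 9*s + 9) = (s - 4)*(s - 3)*(s^2 + 2*s - 3) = (s - 4)*(s - 3)*(s - 1)*(s + 3)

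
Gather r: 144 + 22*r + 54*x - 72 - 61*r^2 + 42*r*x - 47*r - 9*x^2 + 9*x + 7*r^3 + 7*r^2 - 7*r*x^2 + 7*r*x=7*r^3 - 54*r^2 + r*(-7*x^2 + 49*x - 25) - 9*x^2 + 63*x + 72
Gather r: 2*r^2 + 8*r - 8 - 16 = 2*r^2 + 8*r - 24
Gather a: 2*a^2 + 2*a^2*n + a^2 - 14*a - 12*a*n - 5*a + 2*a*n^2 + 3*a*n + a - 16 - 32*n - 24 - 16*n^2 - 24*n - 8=a^2*(2*n + 3) + a*(2*n^2 - 9*n - 18) - 16*n^2 - 56*n - 48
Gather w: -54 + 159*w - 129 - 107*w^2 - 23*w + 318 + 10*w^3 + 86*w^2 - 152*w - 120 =10*w^3 - 21*w^2 - 16*w + 15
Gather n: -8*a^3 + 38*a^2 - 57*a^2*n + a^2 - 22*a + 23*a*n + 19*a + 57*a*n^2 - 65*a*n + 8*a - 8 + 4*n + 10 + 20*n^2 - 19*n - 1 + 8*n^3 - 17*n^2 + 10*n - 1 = -8*a^3 + 39*a^2 + 5*a + 8*n^3 + n^2*(57*a + 3) + n*(-57*a^2 - 42*a - 5)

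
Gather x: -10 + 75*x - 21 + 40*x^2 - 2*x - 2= 40*x^2 + 73*x - 33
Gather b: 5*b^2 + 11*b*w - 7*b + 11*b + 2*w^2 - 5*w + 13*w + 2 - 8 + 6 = 5*b^2 + b*(11*w + 4) + 2*w^2 + 8*w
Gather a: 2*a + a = 3*a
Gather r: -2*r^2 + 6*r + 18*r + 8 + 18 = -2*r^2 + 24*r + 26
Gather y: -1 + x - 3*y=x - 3*y - 1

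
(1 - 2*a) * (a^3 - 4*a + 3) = -2*a^4 + a^3 + 8*a^2 - 10*a + 3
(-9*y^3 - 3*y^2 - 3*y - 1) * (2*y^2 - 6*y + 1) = -18*y^5 + 48*y^4 + 3*y^3 + 13*y^2 + 3*y - 1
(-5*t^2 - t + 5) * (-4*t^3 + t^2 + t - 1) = 20*t^5 - t^4 - 26*t^3 + 9*t^2 + 6*t - 5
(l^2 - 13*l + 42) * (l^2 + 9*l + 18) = l^4 - 4*l^3 - 57*l^2 + 144*l + 756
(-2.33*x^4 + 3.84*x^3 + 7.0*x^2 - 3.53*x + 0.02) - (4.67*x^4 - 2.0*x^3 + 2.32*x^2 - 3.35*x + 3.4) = -7.0*x^4 + 5.84*x^3 + 4.68*x^2 - 0.18*x - 3.38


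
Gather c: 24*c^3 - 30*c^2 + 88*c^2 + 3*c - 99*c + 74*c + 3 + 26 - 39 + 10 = 24*c^3 + 58*c^2 - 22*c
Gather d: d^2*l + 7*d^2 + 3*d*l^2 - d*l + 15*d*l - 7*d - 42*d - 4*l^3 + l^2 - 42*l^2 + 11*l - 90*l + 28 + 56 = d^2*(l + 7) + d*(3*l^2 + 14*l - 49) - 4*l^3 - 41*l^2 - 79*l + 84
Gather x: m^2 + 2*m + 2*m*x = m^2 + 2*m*x + 2*m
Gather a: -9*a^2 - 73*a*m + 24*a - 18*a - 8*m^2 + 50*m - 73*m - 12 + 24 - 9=-9*a^2 + a*(6 - 73*m) - 8*m^2 - 23*m + 3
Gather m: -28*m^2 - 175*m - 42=-28*m^2 - 175*m - 42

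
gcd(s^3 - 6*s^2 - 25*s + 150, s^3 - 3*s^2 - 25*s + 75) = s^2 - 25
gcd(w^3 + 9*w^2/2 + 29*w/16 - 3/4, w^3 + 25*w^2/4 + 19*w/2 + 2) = w + 4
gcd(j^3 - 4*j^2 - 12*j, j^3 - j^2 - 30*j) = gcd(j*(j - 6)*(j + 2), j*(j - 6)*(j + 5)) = j^2 - 6*j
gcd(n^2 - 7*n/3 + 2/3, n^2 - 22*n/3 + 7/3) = n - 1/3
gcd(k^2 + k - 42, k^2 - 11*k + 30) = k - 6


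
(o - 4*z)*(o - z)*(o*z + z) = o^3*z - 5*o^2*z^2 + o^2*z + 4*o*z^3 - 5*o*z^2 + 4*z^3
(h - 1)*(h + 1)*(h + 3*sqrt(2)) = h^3 + 3*sqrt(2)*h^2 - h - 3*sqrt(2)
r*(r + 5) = r^2 + 5*r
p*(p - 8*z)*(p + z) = p^3 - 7*p^2*z - 8*p*z^2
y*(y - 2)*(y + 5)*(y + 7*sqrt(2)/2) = y^4 + 3*y^3 + 7*sqrt(2)*y^3/2 - 10*y^2 + 21*sqrt(2)*y^2/2 - 35*sqrt(2)*y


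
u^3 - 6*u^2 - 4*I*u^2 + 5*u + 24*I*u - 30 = (u - 6)*(u - 5*I)*(u + I)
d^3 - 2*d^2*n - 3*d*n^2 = d*(d - 3*n)*(d + n)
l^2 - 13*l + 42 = (l - 7)*(l - 6)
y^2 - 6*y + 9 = (y - 3)^2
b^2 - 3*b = b*(b - 3)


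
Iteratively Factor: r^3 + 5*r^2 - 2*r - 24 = (r + 4)*(r^2 + r - 6) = (r - 2)*(r + 4)*(r + 3)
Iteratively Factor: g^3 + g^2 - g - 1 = (g + 1)*(g^2 - 1) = (g - 1)*(g + 1)*(g + 1)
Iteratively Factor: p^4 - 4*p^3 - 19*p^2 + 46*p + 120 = (p - 4)*(p^3 - 19*p - 30) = (p - 4)*(p + 2)*(p^2 - 2*p - 15) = (p - 5)*(p - 4)*(p + 2)*(p + 3)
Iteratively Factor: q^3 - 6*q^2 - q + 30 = (q + 2)*(q^2 - 8*q + 15) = (q - 3)*(q + 2)*(q - 5)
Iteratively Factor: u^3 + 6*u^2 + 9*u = (u)*(u^2 + 6*u + 9) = u*(u + 3)*(u + 3)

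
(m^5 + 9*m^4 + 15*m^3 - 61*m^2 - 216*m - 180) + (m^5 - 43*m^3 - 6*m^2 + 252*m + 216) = 2*m^5 + 9*m^4 - 28*m^3 - 67*m^2 + 36*m + 36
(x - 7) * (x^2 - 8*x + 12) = x^3 - 15*x^2 + 68*x - 84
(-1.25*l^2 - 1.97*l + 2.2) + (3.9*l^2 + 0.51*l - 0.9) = 2.65*l^2 - 1.46*l + 1.3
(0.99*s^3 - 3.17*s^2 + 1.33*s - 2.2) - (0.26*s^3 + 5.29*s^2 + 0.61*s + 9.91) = 0.73*s^3 - 8.46*s^2 + 0.72*s - 12.11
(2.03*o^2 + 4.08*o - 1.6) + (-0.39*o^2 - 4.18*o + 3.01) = 1.64*o^2 - 0.0999999999999996*o + 1.41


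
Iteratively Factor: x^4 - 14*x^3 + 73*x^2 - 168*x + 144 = (x - 4)*(x^3 - 10*x^2 + 33*x - 36) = (x - 4)*(x - 3)*(x^2 - 7*x + 12) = (x - 4)^2*(x - 3)*(x - 3)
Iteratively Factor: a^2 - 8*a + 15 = (a - 5)*(a - 3)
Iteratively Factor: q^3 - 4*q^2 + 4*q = (q - 2)*(q^2 - 2*q) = q*(q - 2)*(q - 2)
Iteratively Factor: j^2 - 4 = (j + 2)*(j - 2)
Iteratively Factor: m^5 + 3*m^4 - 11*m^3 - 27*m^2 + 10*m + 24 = (m - 3)*(m^4 + 6*m^3 + 7*m^2 - 6*m - 8) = (m - 3)*(m + 4)*(m^3 + 2*m^2 - m - 2) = (m - 3)*(m + 1)*(m + 4)*(m^2 + m - 2) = (m - 3)*(m + 1)*(m + 2)*(m + 4)*(m - 1)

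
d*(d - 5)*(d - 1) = d^3 - 6*d^2 + 5*d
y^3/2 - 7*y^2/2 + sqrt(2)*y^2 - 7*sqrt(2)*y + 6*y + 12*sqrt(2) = (y/2 + sqrt(2))*(y - 4)*(y - 3)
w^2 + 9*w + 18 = (w + 3)*(w + 6)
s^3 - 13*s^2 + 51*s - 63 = (s - 7)*(s - 3)^2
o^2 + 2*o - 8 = (o - 2)*(o + 4)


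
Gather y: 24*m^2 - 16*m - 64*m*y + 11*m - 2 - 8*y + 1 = 24*m^2 - 5*m + y*(-64*m - 8) - 1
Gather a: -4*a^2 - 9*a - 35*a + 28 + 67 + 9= -4*a^2 - 44*a + 104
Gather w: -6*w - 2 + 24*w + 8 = 18*w + 6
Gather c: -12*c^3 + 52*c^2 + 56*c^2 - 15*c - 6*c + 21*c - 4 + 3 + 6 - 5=-12*c^3 + 108*c^2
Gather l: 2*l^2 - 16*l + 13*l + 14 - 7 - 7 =2*l^2 - 3*l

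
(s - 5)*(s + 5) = s^2 - 25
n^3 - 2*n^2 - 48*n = n*(n - 8)*(n + 6)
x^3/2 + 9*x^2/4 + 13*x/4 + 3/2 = (x/2 + 1/2)*(x + 3/2)*(x + 2)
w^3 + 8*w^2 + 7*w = w*(w + 1)*(w + 7)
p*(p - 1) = p^2 - p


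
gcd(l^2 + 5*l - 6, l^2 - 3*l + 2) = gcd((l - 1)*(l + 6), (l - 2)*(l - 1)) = l - 1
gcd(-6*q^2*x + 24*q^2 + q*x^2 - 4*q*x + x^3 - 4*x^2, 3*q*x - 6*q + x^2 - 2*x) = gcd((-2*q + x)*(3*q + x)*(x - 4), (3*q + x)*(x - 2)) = 3*q + x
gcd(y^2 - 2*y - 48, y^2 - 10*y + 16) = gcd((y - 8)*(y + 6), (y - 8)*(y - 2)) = y - 8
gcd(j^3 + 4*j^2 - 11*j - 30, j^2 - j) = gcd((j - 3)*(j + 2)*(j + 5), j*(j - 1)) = 1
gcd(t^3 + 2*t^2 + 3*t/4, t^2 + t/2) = t^2 + t/2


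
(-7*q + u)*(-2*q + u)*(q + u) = 14*q^3 + 5*q^2*u - 8*q*u^2 + u^3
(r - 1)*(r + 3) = r^2 + 2*r - 3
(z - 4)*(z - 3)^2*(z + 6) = z^4 - 4*z^3 - 27*z^2 + 162*z - 216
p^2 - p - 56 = (p - 8)*(p + 7)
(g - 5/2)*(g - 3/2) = g^2 - 4*g + 15/4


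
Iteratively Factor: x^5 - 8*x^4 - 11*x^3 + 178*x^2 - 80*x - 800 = (x + 4)*(x^4 - 12*x^3 + 37*x^2 + 30*x - 200) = (x - 4)*(x + 4)*(x^3 - 8*x^2 + 5*x + 50) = (x - 4)*(x + 2)*(x + 4)*(x^2 - 10*x + 25) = (x - 5)*(x - 4)*(x + 2)*(x + 4)*(x - 5)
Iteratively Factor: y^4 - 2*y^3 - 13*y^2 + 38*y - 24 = (y - 1)*(y^3 - y^2 - 14*y + 24) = (y - 1)*(y + 4)*(y^2 - 5*y + 6) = (y - 2)*(y - 1)*(y + 4)*(y - 3)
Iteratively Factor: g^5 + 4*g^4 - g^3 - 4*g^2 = (g + 4)*(g^4 - g^2) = (g - 1)*(g + 4)*(g^3 + g^2) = (g - 1)*(g + 1)*(g + 4)*(g^2) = g*(g - 1)*(g + 1)*(g + 4)*(g)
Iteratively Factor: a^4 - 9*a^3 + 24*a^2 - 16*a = (a - 1)*(a^3 - 8*a^2 + 16*a) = a*(a - 1)*(a^2 - 8*a + 16) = a*(a - 4)*(a - 1)*(a - 4)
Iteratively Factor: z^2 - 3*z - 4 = (z - 4)*(z + 1)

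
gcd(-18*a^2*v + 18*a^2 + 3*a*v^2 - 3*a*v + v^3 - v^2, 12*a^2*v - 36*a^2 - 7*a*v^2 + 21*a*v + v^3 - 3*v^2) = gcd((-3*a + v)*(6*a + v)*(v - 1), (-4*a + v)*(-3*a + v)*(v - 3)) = -3*a + v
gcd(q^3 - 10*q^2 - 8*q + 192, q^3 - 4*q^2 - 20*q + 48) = q^2 - 2*q - 24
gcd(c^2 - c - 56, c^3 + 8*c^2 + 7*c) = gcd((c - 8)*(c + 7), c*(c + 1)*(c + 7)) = c + 7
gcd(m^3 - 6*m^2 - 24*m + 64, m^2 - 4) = m - 2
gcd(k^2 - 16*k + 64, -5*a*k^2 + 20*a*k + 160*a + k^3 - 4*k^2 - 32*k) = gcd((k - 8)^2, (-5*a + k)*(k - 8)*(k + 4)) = k - 8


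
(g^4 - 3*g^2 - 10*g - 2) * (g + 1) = g^5 + g^4 - 3*g^3 - 13*g^2 - 12*g - 2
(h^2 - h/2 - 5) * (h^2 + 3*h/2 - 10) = h^4 + h^3 - 63*h^2/4 - 5*h/2 + 50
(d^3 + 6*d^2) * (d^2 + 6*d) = d^5 + 12*d^4 + 36*d^3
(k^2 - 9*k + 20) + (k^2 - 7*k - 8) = 2*k^2 - 16*k + 12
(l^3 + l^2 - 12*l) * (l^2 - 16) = l^5 + l^4 - 28*l^3 - 16*l^2 + 192*l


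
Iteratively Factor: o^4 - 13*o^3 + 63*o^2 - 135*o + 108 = (o - 3)*(o^3 - 10*o^2 + 33*o - 36) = (o - 3)^2*(o^2 - 7*o + 12) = (o - 3)^3*(o - 4)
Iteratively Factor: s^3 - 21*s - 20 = (s + 4)*(s^2 - 4*s - 5) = (s - 5)*(s + 4)*(s + 1)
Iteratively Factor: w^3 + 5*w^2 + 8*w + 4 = (w + 1)*(w^2 + 4*w + 4) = (w + 1)*(w + 2)*(w + 2)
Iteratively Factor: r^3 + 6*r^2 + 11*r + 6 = (r + 2)*(r^2 + 4*r + 3) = (r + 1)*(r + 2)*(r + 3)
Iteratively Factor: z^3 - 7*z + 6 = (z - 2)*(z^2 + 2*z - 3) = (z - 2)*(z + 3)*(z - 1)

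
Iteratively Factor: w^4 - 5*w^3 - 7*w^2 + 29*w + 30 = (w + 1)*(w^3 - 6*w^2 - w + 30) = (w + 1)*(w + 2)*(w^2 - 8*w + 15) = (w - 5)*(w + 1)*(w + 2)*(w - 3)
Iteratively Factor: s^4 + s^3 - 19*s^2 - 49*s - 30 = (s - 5)*(s^3 + 6*s^2 + 11*s + 6) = (s - 5)*(s + 1)*(s^2 + 5*s + 6) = (s - 5)*(s + 1)*(s + 3)*(s + 2)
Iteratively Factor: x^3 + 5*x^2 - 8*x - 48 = (x + 4)*(x^2 + x - 12) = (x - 3)*(x + 4)*(x + 4)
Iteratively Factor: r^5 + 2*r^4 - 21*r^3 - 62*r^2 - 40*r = (r + 4)*(r^4 - 2*r^3 - 13*r^2 - 10*r) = (r + 1)*(r + 4)*(r^3 - 3*r^2 - 10*r) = r*(r + 1)*(r + 4)*(r^2 - 3*r - 10) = r*(r - 5)*(r + 1)*(r + 4)*(r + 2)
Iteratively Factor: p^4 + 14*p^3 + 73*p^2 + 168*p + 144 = (p + 4)*(p^3 + 10*p^2 + 33*p + 36) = (p + 4)^2*(p^2 + 6*p + 9) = (p + 3)*(p + 4)^2*(p + 3)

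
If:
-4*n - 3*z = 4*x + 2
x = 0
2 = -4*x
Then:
No Solution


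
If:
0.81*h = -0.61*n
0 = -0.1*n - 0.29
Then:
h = 2.18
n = -2.90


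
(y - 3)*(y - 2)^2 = y^3 - 7*y^2 + 16*y - 12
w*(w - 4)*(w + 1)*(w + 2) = w^4 - w^3 - 10*w^2 - 8*w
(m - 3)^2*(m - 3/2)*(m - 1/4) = m^4 - 31*m^3/4 + 159*m^2/8 - 18*m + 27/8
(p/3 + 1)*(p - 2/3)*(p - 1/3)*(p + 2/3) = p^4/3 + 8*p^3/9 - 13*p^2/27 - 32*p/81 + 4/27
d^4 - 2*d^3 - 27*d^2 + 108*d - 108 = (d - 3)^2*(d - 2)*(d + 6)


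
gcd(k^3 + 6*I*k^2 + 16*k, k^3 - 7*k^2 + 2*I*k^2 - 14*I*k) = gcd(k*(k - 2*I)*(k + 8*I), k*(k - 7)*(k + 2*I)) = k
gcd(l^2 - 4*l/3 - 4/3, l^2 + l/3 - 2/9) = l + 2/3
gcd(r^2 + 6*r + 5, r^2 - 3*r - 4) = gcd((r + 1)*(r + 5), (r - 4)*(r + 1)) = r + 1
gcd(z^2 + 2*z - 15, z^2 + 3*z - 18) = z - 3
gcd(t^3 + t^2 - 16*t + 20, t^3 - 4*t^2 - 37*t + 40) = t + 5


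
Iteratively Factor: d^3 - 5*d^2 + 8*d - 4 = (d - 2)*(d^2 - 3*d + 2) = (d - 2)*(d - 1)*(d - 2)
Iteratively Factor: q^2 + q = (q)*(q + 1)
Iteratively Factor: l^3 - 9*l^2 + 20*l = (l - 5)*(l^2 - 4*l) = l*(l - 5)*(l - 4)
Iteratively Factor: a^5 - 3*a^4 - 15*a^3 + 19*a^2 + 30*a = (a + 3)*(a^4 - 6*a^3 + 3*a^2 + 10*a) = a*(a + 3)*(a^3 - 6*a^2 + 3*a + 10) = a*(a - 5)*(a + 3)*(a^2 - a - 2) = a*(a - 5)*(a - 2)*(a + 3)*(a + 1)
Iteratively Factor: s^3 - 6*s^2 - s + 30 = (s - 5)*(s^2 - s - 6) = (s - 5)*(s + 2)*(s - 3)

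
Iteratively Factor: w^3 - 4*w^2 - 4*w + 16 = (w - 4)*(w^2 - 4) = (w - 4)*(w - 2)*(w + 2)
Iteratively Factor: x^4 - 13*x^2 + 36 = (x + 2)*(x^3 - 2*x^2 - 9*x + 18) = (x - 3)*(x + 2)*(x^2 + x - 6) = (x - 3)*(x - 2)*(x + 2)*(x + 3)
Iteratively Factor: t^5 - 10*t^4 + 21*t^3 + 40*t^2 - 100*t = (t)*(t^4 - 10*t^3 + 21*t^2 + 40*t - 100) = t*(t + 2)*(t^3 - 12*t^2 + 45*t - 50) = t*(t - 2)*(t + 2)*(t^2 - 10*t + 25) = t*(t - 5)*(t - 2)*(t + 2)*(t - 5)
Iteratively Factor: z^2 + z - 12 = (z + 4)*(z - 3)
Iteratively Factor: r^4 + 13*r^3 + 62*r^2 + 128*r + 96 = (r + 4)*(r^3 + 9*r^2 + 26*r + 24) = (r + 4)^2*(r^2 + 5*r + 6) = (r + 2)*(r + 4)^2*(r + 3)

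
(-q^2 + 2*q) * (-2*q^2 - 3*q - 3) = 2*q^4 - q^3 - 3*q^2 - 6*q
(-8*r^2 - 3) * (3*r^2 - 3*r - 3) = -24*r^4 + 24*r^3 + 15*r^2 + 9*r + 9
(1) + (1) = 2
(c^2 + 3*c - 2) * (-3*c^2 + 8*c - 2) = -3*c^4 - c^3 + 28*c^2 - 22*c + 4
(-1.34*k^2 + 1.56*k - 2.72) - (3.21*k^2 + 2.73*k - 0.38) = -4.55*k^2 - 1.17*k - 2.34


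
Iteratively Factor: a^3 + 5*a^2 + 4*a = (a + 1)*(a^2 + 4*a) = (a + 1)*(a + 4)*(a)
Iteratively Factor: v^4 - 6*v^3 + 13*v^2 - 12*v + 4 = (v - 2)*(v^3 - 4*v^2 + 5*v - 2) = (v - 2)*(v - 1)*(v^2 - 3*v + 2) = (v - 2)^2*(v - 1)*(v - 1)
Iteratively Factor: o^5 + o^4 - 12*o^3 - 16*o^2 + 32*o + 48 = (o + 2)*(o^4 - o^3 - 10*o^2 + 4*o + 24) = (o + 2)^2*(o^3 - 3*o^2 - 4*o + 12) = (o + 2)^3*(o^2 - 5*o + 6) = (o - 3)*(o + 2)^3*(o - 2)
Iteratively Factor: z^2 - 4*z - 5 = (z + 1)*(z - 5)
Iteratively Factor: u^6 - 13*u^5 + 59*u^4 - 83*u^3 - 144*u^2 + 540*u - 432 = (u - 4)*(u^5 - 9*u^4 + 23*u^3 + 9*u^2 - 108*u + 108) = (u - 4)*(u - 3)*(u^4 - 6*u^3 + 5*u^2 + 24*u - 36) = (u - 4)*(u - 3)^2*(u^3 - 3*u^2 - 4*u + 12) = (u - 4)*(u - 3)^3*(u^2 - 4) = (u - 4)*(u - 3)^3*(u - 2)*(u + 2)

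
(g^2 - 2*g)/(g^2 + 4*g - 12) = g/(g + 6)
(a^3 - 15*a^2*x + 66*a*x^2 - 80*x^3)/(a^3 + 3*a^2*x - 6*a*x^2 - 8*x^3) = (a^2 - 13*a*x + 40*x^2)/(a^2 + 5*a*x + 4*x^2)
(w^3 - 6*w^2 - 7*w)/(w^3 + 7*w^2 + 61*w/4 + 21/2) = 4*w*(w^2 - 6*w - 7)/(4*w^3 + 28*w^2 + 61*w + 42)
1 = 1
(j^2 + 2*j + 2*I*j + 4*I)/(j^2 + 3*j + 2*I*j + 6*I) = (j + 2)/(j + 3)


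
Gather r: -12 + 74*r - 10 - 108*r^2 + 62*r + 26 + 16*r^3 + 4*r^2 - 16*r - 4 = 16*r^3 - 104*r^2 + 120*r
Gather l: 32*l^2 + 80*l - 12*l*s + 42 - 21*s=32*l^2 + l*(80 - 12*s) - 21*s + 42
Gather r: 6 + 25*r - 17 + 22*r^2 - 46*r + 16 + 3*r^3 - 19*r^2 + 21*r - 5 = 3*r^3 + 3*r^2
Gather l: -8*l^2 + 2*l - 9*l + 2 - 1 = -8*l^2 - 7*l + 1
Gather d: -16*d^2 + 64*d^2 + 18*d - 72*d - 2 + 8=48*d^2 - 54*d + 6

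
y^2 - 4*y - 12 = (y - 6)*(y + 2)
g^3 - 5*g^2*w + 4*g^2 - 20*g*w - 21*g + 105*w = (g - 3)*(g + 7)*(g - 5*w)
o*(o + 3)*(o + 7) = o^3 + 10*o^2 + 21*o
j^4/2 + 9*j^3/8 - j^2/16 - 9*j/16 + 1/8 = (j/2 + 1/2)*(j - 1/2)*(j - 1/4)*(j + 2)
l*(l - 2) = l^2 - 2*l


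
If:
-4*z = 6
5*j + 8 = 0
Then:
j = -8/5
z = -3/2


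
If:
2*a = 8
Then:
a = 4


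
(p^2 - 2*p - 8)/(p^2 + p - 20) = (p + 2)/(p + 5)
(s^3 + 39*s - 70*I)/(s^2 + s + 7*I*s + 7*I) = (s^2 - 7*I*s - 10)/(s + 1)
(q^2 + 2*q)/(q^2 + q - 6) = q*(q + 2)/(q^2 + q - 6)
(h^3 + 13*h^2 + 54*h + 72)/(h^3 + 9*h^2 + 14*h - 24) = (h + 3)/(h - 1)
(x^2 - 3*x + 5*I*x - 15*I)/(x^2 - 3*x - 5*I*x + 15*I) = (x + 5*I)/(x - 5*I)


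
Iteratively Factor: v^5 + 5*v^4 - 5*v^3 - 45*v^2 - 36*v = (v - 3)*(v^4 + 8*v^3 + 19*v^2 + 12*v) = (v - 3)*(v + 4)*(v^3 + 4*v^2 + 3*v) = (v - 3)*(v + 1)*(v + 4)*(v^2 + 3*v) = v*(v - 3)*(v + 1)*(v + 4)*(v + 3)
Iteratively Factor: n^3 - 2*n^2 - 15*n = (n - 5)*(n^2 + 3*n) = (n - 5)*(n + 3)*(n)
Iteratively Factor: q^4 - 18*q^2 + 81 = (q - 3)*(q^3 + 3*q^2 - 9*q - 27) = (q - 3)^2*(q^2 + 6*q + 9) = (q - 3)^2*(q + 3)*(q + 3)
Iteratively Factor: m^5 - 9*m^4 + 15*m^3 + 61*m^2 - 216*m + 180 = (m - 3)*(m^4 - 6*m^3 - 3*m^2 + 52*m - 60) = (m - 3)*(m + 3)*(m^3 - 9*m^2 + 24*m - 20) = (m - 5)*(m - 3)*(m + 3)*(m^2 - 4*m + 4) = (m - 5)*(m - 3)*(m - 2)*(m + 3)*(m - 2)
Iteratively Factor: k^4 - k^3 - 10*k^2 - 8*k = (k)*(k^3 - k^2 - 10*k - 8) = k*(k - 4)*(k^2 + 3*k + 2) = k*(k - 4)*(k + 2)*(k + 1)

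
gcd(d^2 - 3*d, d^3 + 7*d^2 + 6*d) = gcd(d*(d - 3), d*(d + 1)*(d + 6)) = d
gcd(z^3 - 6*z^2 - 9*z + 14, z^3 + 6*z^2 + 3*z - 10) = z^2 + z - 2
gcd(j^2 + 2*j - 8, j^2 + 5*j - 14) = j - 2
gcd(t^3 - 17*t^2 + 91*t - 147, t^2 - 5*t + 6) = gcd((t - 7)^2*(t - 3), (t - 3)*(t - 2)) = t - 3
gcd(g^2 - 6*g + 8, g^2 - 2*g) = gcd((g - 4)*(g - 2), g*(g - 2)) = g - 2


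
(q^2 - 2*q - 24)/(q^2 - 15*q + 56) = (q^2 - 2*q - 24)/(q^2 - 15*q + 56)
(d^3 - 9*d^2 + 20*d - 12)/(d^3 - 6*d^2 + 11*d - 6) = (d - 6)/(d - 3)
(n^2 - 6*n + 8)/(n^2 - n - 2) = (n - 4)/(n + 1)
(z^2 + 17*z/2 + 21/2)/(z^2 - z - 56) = (z + 3/2)/(z - 8)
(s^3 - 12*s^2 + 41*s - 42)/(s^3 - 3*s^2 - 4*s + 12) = (s - 7)/(s + 2)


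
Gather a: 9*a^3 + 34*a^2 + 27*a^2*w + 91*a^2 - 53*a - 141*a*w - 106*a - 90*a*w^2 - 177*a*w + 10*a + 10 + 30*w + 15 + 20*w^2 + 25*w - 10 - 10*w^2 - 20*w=9*a^3 + a^2*(27*w + 125) + a*(-90*w^2 - 318*w - 149) + 10*w^2 + 35*w + 15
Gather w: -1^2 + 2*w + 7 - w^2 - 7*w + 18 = -w^2 - 5*w + 24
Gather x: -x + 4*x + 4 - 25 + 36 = 3*x + 15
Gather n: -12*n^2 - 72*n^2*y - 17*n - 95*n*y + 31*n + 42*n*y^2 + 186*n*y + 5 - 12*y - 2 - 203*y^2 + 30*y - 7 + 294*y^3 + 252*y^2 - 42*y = n^2*(-72*y - 12) + n*(42*y^2 + 91*y + 14) + 294*y^3 + 49*y^2 - 24*y - 4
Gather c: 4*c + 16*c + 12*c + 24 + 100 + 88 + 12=32*c + 224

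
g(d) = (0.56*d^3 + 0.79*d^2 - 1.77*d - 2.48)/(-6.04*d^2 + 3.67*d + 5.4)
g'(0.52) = -0.34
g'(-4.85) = -0.09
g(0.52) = -0.55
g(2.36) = -0.26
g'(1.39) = -21.49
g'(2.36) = -0.25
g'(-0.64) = 36.42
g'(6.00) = -0.10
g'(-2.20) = -0.07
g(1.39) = 1.63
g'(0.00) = -0.02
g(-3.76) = 0.15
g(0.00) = -0.46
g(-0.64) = -2.03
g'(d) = (12.08*d - 3.67)*(0.56*d^3 + 0.79*d^2 - 1.77*d - 2.48)/(-6.04*d^2 + 3.67*d + 5.4)^2 + (1.68*d^2 + 1.58*d - 1.77)/(-6.04*d^2 + 3.67*d + 5.4) = (-3.3824*d^4 + 4.1104*d^3 + 1.2805*d^2 - 21.4264*d - 0.456400000000002)/(36.4816*d^4 - 44.3336*d^3 - 51.7631*d^2 + 39.636*d + 29.16)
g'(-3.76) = -0.09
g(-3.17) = 0.10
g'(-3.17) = -0.09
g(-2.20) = 0.02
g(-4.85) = 0.25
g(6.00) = -0.72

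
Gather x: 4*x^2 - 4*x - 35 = 4*x^2 - 4*x - 35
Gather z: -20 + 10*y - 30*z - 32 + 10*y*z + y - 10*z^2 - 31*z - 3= 11*y - 10*z^2 + z*(10*y - 61) - 55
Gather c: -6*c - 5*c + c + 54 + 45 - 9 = 90 - 10*c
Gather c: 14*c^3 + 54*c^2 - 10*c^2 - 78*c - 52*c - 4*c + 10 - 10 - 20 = 14*c^3 + 44*c^2 - 134*c - 20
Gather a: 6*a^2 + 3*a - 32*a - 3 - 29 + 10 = 6*a^2 - 29*a - 22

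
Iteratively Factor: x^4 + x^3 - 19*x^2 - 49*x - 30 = (x + 1)*(x^3 - 19*x - 30) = (x + 1)*(x + 2)*(x^2 - 2*x - 15) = (x + 1)*(x + 2)*(x + 3)*(x - 5)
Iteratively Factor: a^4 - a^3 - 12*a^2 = (a - 4)*(a^3 + 3*a^2) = a*(a - 4)*(a^2 + 3*a) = a*(a - 4)*(a + 3)*(a)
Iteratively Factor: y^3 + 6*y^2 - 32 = (y - 2)*(y^2 + 8*y + 16) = (y - 2)*(y + 4)*(y + 4)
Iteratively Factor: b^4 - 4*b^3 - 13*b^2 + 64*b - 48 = (b - 4)*(b^3 - 13*b + 12) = (b - 4)*(b - 3)*(b^2 + 3*b - 4) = (b - 4)*(b - 3)*(b + 4)*(b - 1)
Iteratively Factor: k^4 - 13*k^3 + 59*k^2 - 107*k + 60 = (k - 5)*(k^3 - 8*k^2 + 19*k - 12) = (k - 5)*(k - 4)*(k^2 - 4*k + 3) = (k - 5)*(k - 4)*(k - 3)*(k - 1)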